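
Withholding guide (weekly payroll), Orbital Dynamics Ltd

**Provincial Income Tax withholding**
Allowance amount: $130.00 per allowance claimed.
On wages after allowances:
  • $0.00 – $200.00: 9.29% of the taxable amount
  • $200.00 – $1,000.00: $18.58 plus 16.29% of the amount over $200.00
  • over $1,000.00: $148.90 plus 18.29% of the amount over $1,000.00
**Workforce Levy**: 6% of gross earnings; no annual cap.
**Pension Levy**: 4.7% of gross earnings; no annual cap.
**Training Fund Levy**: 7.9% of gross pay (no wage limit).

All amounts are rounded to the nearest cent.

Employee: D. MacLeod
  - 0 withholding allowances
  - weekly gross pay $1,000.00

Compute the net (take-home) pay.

Provincial Income Tax: taxable = $1,000.00
  $18.58 + 16.29% × ($1,000.00 − $200.00) = $18.58 + 16.29% × $800.00 = $148.90
Workforce Levy: 6% × $1,000.00 = $60.00
Pension Levy: 4.7% × $1,000.00 = $47.00
Training Fund Levy: 7.9% × $1,000.00 = $79.00
Total withheld: $148.90 + $60.00 + $47.00 + $79.00 = $334.90
Net pay: $1,000.00 − $334.90 = $665.10

$665.10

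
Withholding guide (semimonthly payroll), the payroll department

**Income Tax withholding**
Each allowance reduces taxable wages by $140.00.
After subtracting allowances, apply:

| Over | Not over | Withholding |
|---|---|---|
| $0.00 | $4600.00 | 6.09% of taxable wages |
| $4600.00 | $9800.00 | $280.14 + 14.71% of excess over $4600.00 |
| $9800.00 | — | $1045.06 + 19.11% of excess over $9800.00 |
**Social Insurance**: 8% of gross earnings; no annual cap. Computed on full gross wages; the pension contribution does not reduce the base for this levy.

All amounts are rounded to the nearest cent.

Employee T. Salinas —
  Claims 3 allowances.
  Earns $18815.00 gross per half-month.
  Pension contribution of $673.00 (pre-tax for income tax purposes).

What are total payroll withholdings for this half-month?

$4064.15

Income Tax: taxable = $18815.00 − $673.00 − 3×$140.00 = $17722.00
  $1045.06 + 19.11% × ($17722.00 − $9800.00) = $1045.06 + 19.11% × $7922.00 = $2558.95
Social Insurance: 8% × $18815.00 = $1505.20
Total: $2558.95 + $1505.20 = $4064.15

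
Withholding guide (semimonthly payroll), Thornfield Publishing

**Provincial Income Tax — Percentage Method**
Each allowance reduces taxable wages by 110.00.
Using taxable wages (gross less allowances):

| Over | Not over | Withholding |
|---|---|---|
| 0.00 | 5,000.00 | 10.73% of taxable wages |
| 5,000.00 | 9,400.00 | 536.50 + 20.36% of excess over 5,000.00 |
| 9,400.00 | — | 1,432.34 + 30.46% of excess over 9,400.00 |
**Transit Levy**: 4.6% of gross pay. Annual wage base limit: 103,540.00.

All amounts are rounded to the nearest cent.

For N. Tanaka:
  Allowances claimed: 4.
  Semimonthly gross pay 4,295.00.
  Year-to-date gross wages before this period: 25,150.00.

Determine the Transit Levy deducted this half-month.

197.57

Transit Levy: 4.6% × 4,295.00 = 197.57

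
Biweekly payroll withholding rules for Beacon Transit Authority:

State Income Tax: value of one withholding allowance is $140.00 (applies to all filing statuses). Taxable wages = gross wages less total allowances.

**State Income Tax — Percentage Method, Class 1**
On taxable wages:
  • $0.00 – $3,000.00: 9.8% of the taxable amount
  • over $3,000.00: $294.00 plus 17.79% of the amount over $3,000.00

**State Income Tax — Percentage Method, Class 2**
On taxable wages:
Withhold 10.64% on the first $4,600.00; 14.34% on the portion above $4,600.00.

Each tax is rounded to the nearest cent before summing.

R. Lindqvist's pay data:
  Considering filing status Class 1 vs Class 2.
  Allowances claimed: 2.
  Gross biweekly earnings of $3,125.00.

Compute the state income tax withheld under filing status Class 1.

State Income Tax (Class 1): taxable = $3,125.00 − 2×$140.00 = $2,845.00
  9.8% × $2,845.00 = $278.81

$278.81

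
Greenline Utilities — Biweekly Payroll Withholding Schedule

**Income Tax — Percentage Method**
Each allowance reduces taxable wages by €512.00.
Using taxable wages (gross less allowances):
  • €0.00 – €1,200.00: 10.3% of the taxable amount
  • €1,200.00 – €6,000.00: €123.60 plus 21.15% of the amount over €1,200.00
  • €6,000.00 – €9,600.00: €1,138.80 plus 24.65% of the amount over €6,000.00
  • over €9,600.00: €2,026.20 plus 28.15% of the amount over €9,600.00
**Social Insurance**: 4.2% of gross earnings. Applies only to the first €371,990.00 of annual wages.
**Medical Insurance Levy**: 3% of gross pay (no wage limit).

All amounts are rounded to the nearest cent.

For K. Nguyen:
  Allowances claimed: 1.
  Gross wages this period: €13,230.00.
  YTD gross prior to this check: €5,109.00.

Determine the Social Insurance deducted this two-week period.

€555.66

Social Insurance: 4.2% × €13,230.00 = €555.66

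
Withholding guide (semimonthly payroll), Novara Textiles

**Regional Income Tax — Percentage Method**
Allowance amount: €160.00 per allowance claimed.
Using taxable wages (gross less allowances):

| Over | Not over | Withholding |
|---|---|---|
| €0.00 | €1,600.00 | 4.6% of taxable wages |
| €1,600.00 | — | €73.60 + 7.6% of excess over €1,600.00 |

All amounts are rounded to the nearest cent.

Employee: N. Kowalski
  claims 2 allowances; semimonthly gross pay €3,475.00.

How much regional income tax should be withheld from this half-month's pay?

Regional Income Tax: taxable = €3,475.00 − 2×€160.00 = €3,155.00
  €73.60 + 7.6% × (€3,155.00 − €1,600.00) = €73.60 + 7.6% × €1,555.00 = €191.78

€191.78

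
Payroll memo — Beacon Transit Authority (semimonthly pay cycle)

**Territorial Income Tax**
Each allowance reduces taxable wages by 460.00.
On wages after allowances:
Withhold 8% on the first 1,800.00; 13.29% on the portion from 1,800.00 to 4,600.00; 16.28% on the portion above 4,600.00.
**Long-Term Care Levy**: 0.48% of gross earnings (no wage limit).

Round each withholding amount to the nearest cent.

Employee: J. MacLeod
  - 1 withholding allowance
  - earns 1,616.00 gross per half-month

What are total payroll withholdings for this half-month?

Territorial Income Tax: taxable = 1,616.00 − 1×460.00 = 1,156.00
  8% × 1,156.00 = 92.48
Long-Term Care Levy: 0.48% × 1,616.00 = 7.76
Total: 92.48 + 7.76 = 100.24

100.24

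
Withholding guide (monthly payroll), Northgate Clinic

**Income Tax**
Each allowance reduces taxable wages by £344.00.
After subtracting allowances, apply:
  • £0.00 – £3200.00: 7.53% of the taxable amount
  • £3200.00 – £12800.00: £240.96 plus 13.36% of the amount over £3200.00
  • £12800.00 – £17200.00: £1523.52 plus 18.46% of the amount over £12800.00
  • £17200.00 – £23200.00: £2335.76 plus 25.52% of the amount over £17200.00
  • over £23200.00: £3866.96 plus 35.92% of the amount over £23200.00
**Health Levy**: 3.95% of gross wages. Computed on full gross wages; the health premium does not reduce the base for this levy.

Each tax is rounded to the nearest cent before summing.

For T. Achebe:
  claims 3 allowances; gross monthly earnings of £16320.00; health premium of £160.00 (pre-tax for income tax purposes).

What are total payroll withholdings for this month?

£2597.91

Income Tax: taxable = £16320.00 − £160.00 − 3×£344.00 = £15128.00
  £1523.52 + 18.46% × (£15128.00 − £12800.00) = £1523.52 + 18.46% × £2328.00 = £1953.27
Health Levy: 3.95% × £16320.00 = £644.64
Total: £1953.27 + £644.64 = £2597.91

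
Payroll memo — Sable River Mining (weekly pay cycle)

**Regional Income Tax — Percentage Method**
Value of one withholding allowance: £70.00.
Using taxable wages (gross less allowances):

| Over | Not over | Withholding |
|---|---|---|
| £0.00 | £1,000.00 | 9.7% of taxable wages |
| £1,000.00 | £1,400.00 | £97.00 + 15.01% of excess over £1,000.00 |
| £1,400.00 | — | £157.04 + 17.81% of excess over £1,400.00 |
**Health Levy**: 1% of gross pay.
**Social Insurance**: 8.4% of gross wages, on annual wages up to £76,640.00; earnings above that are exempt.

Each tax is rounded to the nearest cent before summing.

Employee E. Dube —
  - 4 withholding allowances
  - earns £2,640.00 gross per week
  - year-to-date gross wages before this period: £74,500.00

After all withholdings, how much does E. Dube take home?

£2,105.82

Regional Income Tax: taxable = £2,640.00 − 4×£70.00 = £2,360.00
  £157.04 + 17.81% × (£2,360.00 − £1,400.00) = £157.04 + 17.81% × £960.00 = £328.02
Health Levy: 1% × £2,640.00 = £26.40
Social Insurance: cap £76,640.00 − YTD £74,500.00 = £2,140.00 subject; 8.4% × £2,140.00 = £179.76
Total withheld: £328.02 + £26.40 + £179.76 = £534.18
Net pay: £2,640.00 − £534.18 = £2,105.82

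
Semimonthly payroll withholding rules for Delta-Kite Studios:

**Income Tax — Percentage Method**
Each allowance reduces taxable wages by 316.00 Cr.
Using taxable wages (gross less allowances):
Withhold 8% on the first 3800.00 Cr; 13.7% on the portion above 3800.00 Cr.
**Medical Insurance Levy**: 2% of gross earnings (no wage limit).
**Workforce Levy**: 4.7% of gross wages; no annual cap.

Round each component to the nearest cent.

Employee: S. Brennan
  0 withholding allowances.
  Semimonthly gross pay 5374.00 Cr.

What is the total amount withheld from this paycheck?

Income Tax: taxable = 5374.00 Cr
  304.00 Cr + 13.7% × (5374.00 Cr − 3800.00 Cr) = 304.00 Cr + 13.7% × 1574.00 Cr = 519.64 Cr
Medical Insurance Levy: 2% × 5374.00 Cr = 107.48 Cr
Workforce Levy: 4.7% × 5374.00 Cr = 252.58 Cr
Total: 519.64 Cr + 107.48 Cr + 252.58 Cr = 879.70 Cr

879.70 Cr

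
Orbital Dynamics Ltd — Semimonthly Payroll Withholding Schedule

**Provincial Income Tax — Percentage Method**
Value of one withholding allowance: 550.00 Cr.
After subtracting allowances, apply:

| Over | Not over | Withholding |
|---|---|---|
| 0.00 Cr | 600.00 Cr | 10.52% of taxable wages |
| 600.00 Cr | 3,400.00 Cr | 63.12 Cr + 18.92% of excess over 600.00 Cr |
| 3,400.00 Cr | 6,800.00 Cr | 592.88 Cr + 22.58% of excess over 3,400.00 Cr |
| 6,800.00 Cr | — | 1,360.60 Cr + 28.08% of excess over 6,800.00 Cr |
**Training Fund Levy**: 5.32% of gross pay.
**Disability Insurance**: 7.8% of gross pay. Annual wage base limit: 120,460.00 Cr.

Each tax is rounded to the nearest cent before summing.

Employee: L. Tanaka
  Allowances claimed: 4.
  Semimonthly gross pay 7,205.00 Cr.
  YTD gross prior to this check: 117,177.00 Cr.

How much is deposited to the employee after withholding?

Provincial Income Tax: taxable = 7,205.00 Cr − 4×550.00 Cr = 5,005.00 Cr
  592.88 Cr + 22.58% × (5,005.00 Cr − 3,400.00 Cr) = 592.88 Cr + 22.58% × 1,605.00 Cr = 955.29 Cr
Training Fund Levy: 5.32% × 7,205.00 Cr = 383.31 Cr
Disability Insurance: cap 120,460.00 Cr − YTD 117,177.00 Cr = 3,283.00 Cr subject; 7.8% × 3,283.00 Cr = 256.07 Cr
Total withheld: 955.29 Cr + 383.31 Cr + 256.07 Cr = 1,594.67 Cr
Net pay: 7,205.00 Cr − 1,594.67 Cr = 5,610.33 Cr

5,610.33 Cr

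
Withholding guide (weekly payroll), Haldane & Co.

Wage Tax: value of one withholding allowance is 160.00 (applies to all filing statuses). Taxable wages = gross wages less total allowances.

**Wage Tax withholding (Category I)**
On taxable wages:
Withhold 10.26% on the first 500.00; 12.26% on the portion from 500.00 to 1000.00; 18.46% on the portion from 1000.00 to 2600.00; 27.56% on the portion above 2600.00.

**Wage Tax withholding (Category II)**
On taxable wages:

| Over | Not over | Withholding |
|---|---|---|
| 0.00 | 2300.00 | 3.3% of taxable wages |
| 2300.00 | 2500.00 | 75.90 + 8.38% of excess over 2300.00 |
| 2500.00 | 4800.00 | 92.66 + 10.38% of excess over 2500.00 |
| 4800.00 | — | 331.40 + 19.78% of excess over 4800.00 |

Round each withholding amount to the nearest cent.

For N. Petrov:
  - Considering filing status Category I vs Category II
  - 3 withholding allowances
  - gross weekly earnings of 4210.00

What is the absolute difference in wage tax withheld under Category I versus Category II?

499.06

Wage Tax (Category I): taxable = 4210.00 − 3×160.00 = 3730.00
  407.96 + 27.56% × (3730.00 − 2600.00) = 407.96 + 27.56% × 1130.00 = 719.39
Wage Tax (Category II): taxable = 4210.00 − 3×160.00 = 3730.00
  92.66 + 10.38% × (3730.00 − 2500.00) = 92.66 + 10.38% × 1230.00 = 220.33
Difference: |719.39 − 220.33| = 499.06 (higher under Category I)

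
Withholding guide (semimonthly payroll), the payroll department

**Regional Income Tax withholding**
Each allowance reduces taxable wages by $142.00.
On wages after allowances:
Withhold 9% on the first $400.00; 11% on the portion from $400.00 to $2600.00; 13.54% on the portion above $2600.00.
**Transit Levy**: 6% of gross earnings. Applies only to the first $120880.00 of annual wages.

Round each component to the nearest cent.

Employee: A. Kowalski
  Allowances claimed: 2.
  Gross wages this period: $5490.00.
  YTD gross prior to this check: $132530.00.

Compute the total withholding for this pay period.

$630.85

Regional Income Tax: taxable = $5490.00 − 2×$142.00 = $5206.00
  $278.00 + 13.54% × ($5206.00 − $2600.00) = $278.00 + 13.54% × $2606.00 = $630.85
Transit Levy: YTD $132530.00 ≥ cap $120880.00 → $0.00
Total: $630.85 + $0.00 = $630.85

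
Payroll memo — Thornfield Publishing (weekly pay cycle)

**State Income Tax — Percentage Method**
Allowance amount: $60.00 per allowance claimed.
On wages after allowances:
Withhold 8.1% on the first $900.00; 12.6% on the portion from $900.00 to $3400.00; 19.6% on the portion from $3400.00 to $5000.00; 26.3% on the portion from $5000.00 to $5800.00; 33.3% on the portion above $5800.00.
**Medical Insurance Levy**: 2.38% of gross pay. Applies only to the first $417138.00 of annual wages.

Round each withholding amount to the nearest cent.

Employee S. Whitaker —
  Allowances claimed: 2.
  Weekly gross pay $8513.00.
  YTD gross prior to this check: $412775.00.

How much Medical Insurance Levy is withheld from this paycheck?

Medical Insurance Levy: cap $417138.00 − YTD $412775.00 = $4363.00 subject; 2.38% × $4363.00 = $103.84

$103.84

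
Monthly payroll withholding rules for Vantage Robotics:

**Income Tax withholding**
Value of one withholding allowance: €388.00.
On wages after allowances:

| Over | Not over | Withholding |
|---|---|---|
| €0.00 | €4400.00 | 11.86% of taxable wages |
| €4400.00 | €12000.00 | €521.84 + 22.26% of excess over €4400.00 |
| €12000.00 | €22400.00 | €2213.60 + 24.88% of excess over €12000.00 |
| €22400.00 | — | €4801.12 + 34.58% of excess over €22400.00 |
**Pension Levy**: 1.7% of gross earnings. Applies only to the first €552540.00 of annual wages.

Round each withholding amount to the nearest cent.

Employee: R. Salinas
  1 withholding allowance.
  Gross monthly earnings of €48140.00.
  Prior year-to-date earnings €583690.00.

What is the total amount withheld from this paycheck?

€13567.84

Income Tax: taxable = €48140.00 − 1×€388.00 = €47752.00
  €4801.12 + 34.58% × (€47752.00 − €22400.00) = €4801.12 + 34.58% × €25352.00 = €13567.84
Pension Levy: YTD €583690.00 ≥ cap €552540.00 → €0.00
Total: €13567.84 + €0.00 = €13567.84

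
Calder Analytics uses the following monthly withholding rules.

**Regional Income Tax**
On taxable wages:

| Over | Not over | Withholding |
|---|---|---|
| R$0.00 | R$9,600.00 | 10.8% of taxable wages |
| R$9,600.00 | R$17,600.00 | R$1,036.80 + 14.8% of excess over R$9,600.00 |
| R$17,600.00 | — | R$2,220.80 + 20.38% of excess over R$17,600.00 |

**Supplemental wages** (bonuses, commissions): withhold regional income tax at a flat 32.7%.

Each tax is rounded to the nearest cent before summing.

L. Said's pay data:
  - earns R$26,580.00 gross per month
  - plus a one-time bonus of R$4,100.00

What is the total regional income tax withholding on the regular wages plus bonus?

R$5,391.62

Regional Income Tax: taxable = R$26,580.00
  R$2,220.80 + 20.38% × (R$26,580.00 − R$17,600.00) = R$2,220.80 + 20.38% × R$8,980.00 = R$4,050.92
Supplemental (32.7% flat on bonus): 32.7% × R$4,100.00 = R$1,340.70
Total regional income tax: R$4,050.92 + R$1,340.70 = R$5,391.62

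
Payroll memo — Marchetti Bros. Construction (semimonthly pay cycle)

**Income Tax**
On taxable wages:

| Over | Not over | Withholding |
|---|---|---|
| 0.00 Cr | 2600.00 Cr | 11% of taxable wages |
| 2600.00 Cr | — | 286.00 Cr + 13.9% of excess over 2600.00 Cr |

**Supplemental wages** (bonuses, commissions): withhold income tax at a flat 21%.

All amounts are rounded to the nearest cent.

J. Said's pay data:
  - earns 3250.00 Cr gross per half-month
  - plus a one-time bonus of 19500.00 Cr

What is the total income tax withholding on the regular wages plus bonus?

4471.35 Cr

Income Tax: taxable = 3250.00 Cr
  286.00 Cr + 13.9% × (3250.00 Cr − 2600.00 Cr) = 286.00 Cr + 13.9% × 650.00 Cr = 376.35 Cr
Supplemental (21% flat on bonus): 21% × 19500.00 Cr = 4095.00 Cr
Total income tax: 376.35 Cr + 4095.00 Cr = 4471.35 Cr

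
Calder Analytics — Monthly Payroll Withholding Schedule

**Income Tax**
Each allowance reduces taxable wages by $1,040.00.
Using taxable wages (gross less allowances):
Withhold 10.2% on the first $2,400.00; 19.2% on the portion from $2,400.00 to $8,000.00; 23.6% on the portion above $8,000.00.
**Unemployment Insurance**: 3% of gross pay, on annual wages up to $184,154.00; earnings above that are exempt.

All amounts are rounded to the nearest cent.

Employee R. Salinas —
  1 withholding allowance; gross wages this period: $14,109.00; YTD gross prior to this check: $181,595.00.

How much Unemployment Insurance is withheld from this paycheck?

Unemployment Insurance: cap $184,154.00 − YTD $181,595.00 = $2,559.00 subject; 3% × $2,559.00 = $76.77

$76.77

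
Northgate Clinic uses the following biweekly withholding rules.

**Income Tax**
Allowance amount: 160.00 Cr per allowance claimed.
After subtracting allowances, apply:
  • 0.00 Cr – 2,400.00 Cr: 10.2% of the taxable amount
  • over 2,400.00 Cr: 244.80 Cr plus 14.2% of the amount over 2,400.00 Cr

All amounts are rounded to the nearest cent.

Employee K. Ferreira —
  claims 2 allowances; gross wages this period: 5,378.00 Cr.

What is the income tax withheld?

Income Tax: taxable = 5,378.00 Cr − 2×160.00 Cr = 5,058.00 Cr
  244.80 Cr + 14.2% × (5,058.00 Cr − 2,400.00 Cr) = 244.80 Cr + 14.2% × 2,658.00 Cr = 622.24 Cr

622.24 Cr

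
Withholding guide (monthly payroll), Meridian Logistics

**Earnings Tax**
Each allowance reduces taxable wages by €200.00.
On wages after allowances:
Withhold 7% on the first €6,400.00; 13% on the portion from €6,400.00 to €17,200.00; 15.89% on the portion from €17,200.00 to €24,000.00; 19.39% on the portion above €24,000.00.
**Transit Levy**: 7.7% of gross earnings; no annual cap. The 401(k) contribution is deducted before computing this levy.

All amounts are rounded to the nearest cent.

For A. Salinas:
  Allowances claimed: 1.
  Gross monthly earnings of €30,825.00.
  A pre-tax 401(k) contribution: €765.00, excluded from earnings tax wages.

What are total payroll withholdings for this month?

Earnings Tax: taxable = €30,825.00 − €765.00 − 1×€200.00 = €29,860.00
  €2,932.52 + 19.39% × (€29,860.00 − €24,000.00) = €2,932.52 + 19.39% × €5,860.00 = €4,068.77
Transit Levy: 7.7% × €30,060.00 = €2,314.62
Total: €4,068.77 + €2,314.62 = €6,383.39

€6,383.39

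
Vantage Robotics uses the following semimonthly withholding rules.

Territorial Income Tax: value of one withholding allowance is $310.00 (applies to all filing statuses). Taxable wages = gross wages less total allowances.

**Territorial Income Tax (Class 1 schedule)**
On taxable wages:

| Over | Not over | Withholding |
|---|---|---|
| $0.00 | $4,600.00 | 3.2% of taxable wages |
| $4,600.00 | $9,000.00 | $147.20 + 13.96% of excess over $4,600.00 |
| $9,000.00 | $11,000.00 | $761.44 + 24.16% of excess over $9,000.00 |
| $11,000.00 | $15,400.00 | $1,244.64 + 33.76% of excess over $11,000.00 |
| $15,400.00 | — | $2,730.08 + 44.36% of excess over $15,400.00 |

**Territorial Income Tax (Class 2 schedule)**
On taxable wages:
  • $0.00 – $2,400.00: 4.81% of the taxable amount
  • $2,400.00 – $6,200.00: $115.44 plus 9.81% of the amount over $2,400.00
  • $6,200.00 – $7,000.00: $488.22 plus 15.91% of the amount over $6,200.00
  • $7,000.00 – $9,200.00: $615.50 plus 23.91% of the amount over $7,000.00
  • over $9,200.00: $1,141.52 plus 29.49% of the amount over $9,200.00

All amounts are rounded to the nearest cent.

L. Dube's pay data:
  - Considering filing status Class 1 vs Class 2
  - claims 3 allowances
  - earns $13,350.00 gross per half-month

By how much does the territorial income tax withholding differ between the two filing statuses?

Territorial Income Tax (Class 1): taxable = $13,350.00 − 3×$310.00 = $12,420.00
  $1,244.64 + 33.76% × ($12,420.00 − $11,000.00) = $1,244.64 + 33.76% × $1,420.00 = $1,724.03
Territorial Income Tax (Class 2): taxable = $13,350.00 − 3×$310.00 = $12,420.00
  $1,141.52 + 29.49% × ($12,420.00 − $9,200.00) = $1,141.52 + 29.49% × $3,220.00 = $2,091.10
Difference: |$1,724.03 − $2,091.10| = $367.07 (higher under Class 2)

$367.07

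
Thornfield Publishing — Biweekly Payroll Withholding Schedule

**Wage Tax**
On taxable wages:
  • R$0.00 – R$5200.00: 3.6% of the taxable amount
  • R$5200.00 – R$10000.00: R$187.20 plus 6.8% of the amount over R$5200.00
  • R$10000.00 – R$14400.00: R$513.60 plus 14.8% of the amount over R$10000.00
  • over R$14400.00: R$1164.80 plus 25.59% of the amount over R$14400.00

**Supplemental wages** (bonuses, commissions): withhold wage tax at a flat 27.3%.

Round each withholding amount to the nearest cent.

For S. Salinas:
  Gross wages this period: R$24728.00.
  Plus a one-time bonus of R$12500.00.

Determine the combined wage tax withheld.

R$7220.24

Wage Tax: taxable = R$24728.00
  R$1164.80 + 25.59% × (R$24728.00 − R$14400.00) = R$1164.80 + 25.59% × R$10328.00 = R$3807.74
Supplemental (27.3% flat on bonus): 27.3% × R$12500.00 = R$3412.50
Total wage tax: R$3807.74 + R$3412.50 = R$7220.24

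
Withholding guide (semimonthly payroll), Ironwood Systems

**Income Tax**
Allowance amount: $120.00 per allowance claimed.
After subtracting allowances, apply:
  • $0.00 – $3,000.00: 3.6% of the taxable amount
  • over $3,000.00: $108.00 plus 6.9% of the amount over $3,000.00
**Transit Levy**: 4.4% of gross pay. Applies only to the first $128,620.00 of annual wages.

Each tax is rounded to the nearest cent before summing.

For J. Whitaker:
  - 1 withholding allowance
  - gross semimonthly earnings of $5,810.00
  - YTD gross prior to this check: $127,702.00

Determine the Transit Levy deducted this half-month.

$40.39

Transit Levy: cap $128,620.00 − YTD $127,702.00 = $918.00 subject; 4.4% × $918.00 = $40.39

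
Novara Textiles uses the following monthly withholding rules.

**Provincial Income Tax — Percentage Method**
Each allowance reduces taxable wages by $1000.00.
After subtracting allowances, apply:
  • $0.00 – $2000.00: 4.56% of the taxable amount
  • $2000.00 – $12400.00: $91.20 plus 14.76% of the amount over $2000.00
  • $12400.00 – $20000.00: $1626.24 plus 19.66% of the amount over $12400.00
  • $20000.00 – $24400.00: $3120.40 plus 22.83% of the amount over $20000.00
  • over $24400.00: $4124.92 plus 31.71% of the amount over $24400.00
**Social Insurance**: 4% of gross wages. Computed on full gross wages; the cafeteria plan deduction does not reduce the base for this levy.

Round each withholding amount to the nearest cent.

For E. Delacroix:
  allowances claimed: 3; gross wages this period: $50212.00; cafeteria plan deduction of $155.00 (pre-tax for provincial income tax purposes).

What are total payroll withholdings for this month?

$13317.93

Provincial Income Tax: taxable = $50212.00 − $155.00 − 3×$1000.00 = $47057.00
  $4124.92 + 31.71% × ($47057.00 − $24400.00) = $4124.92 + 31.71% × $22657.00 = $11309.45
Social Insurance: 4% × $50212.00 = $2008.48
Total: $11309.45 + $2008.48 = $13317.93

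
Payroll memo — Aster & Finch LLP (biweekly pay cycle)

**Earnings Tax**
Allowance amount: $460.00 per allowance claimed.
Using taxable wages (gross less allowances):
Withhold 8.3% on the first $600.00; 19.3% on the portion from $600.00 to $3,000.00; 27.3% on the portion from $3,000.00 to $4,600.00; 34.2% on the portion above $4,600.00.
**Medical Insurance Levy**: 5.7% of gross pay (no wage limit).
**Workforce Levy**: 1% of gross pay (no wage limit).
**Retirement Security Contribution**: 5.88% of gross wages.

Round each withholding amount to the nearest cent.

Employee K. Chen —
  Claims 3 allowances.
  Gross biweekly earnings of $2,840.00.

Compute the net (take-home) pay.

Earnings Tax: taxable = $2,840.00 − 3×$460.00 = $1,460.00
  $49.80 + 19.3% × ($1,460.00 − $600.00) = $49.80 + 19.3% × $860.00 = $215.78
Medical Insurance Levy: 5.7% × $2,840.00 = $161.88
Workforce Levy: 1% × $2,840.00 = $28.40
Retirement Security Contribution: 5.88% × $2,840.00 = $166.99
Total withheld: $215.78 + $161.88 + $28.40 + $166.99 = $573.05
Net pay: $2,840.00 − $573.05 = $2,266.95

$2,266.95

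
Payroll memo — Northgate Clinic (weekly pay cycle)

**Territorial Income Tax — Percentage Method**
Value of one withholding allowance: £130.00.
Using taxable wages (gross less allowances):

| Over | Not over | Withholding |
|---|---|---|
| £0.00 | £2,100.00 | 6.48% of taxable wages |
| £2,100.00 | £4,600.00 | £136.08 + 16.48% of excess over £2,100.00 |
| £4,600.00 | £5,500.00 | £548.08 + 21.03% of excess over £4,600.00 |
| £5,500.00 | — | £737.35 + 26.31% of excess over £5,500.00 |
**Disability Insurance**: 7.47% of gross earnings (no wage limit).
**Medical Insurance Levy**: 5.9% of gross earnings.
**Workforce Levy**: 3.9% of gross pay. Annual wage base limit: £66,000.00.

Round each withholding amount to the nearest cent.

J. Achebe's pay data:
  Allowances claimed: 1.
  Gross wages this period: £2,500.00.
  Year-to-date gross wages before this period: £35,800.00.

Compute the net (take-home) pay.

Territorial Income Tax: taxable = £2,500.00 − 1×£130.00 = £2,370.00
  £136.08 + 16.48% × (£2,370.00 − £2,100.00) = £136.08 + 16.48% × £270.00 = £180.58
Disability Insurance: 7.47% × £2,500.00 = £186.75
Medical Insurance Levy: 5.9% × £2,500.00 = £147.50
Workforce Levy: 3.9% × £2,500.00 = £97.50
Total withheld: £180.58 + £186.75 + £147.50 + £97.50 = £612.33
Net pay: £2,500.00 − £612.33 = £1,887.67

£1,887.67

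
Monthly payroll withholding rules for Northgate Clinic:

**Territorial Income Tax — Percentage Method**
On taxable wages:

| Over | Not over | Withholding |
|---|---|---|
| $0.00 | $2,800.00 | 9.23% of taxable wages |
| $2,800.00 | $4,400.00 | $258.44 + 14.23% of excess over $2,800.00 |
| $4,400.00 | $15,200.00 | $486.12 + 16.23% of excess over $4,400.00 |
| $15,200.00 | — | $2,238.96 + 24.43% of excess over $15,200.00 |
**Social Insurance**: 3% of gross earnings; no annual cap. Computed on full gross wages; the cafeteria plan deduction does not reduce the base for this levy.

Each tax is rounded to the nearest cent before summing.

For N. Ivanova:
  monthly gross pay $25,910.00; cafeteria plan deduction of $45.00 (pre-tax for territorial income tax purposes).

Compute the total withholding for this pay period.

$5,621.72

Territorial Income Tax: taxable = $25,910.00 − $45.00 = $25,865.00
  $2,238.96 + 24.43% × ($25,865.00 − $15,200.00) = $2,238.96 + 24.43% × $10,665.00 = $4,844.42
Social Insurance: 3% × $25,910.00 = $777.30
Total: $4,844.42 + $777.30 = $5,621.72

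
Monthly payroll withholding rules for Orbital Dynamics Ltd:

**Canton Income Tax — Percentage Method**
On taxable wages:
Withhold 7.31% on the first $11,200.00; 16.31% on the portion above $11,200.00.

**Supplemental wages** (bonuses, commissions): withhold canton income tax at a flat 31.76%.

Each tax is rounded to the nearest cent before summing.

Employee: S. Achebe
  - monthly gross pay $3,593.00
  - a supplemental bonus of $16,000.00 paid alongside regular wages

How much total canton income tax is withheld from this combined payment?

$5,344.25

Canton Income Tax: taxable = $3,593.00
  7.31% × $3,593.00 = $262.65
Supplemental (31.76% flat on bonus): 31.76% × $16,000.00 = $5,081.60
Total canton income tax: $262.65 + $5,081.60 = $5,344.25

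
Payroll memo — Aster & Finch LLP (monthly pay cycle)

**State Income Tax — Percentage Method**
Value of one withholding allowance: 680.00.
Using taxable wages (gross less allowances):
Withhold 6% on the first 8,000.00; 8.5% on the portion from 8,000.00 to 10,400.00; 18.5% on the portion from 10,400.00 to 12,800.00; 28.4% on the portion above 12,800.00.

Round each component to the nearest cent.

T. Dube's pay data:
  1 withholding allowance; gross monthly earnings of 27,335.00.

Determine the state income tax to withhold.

State Income Tax: taxable = 27,335.00 − 1×680.00 = 26,655.00
  1,128.00 + 28.4% × (26,655.00 − 12,800.00) = 1,128.00 + 28.4% × 13,855.00 = 5,062.82

5,062.82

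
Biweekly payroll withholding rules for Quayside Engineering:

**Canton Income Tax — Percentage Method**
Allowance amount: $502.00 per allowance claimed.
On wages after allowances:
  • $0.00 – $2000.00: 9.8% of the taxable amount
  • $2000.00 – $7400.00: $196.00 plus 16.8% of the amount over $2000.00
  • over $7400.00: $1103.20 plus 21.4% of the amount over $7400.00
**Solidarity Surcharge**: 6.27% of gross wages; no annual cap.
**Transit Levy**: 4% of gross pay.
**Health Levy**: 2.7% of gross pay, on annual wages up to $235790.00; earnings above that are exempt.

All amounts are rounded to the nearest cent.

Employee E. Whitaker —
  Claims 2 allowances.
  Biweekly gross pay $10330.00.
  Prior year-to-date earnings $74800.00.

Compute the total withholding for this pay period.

$2855.16

Canton Income Tax: taxable = $10330.00 − 2×$502.00 = $9326.00
  $1103.20 + 21.4% × ($9326.00 − $7400.00) = $1103.20 + 21.4% × $1926.00 = $1515.36
Solidarity Surcharge: 6.27% × $10330.00 = $647.69
Transit Levy: 4% × $10330.00 = $413.20
Health Levy: 2.7% × $10330.00 = $278.91
Total: $1515.36 + $647.69 + $413.20 + $278.91 = $2855.16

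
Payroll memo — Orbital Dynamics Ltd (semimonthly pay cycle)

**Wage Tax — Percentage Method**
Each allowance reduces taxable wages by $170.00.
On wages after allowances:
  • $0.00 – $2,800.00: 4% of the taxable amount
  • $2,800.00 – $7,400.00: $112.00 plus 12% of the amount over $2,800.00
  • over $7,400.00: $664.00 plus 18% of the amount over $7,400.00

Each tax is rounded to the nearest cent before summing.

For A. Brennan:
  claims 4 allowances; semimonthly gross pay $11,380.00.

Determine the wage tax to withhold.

$1,258.00

Wage Tax: taxable = $11,380.00 − 4×$170.00 = $10,700.00
  $664.00 + 18% × ($10,700.00 − $7,400.00) = $664.00 + 18% × $3,300.00 = $1,258.00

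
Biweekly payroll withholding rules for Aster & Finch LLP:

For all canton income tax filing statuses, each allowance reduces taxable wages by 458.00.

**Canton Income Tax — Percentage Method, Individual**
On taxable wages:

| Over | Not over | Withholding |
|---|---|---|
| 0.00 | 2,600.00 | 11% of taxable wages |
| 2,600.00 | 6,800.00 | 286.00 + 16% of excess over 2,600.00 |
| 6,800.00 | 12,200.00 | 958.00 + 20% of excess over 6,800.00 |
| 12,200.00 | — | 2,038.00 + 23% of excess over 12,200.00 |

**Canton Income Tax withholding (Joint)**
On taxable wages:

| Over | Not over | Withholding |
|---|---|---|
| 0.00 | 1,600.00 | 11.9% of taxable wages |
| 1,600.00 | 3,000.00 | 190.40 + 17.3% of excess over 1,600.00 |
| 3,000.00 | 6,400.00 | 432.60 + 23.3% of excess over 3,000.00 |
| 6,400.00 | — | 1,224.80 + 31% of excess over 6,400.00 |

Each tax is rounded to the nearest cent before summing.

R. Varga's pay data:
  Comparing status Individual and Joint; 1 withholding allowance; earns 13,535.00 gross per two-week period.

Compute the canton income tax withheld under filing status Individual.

Canton Income Tax (Individual): taxable = 13,535.00 − 1×458.00 = 13,077.00
  2,038.00 + 23% × (13,077.00 − 12,200.00) = 2,038.00 + 23% × 877.00 = 2,239.71

2,239.71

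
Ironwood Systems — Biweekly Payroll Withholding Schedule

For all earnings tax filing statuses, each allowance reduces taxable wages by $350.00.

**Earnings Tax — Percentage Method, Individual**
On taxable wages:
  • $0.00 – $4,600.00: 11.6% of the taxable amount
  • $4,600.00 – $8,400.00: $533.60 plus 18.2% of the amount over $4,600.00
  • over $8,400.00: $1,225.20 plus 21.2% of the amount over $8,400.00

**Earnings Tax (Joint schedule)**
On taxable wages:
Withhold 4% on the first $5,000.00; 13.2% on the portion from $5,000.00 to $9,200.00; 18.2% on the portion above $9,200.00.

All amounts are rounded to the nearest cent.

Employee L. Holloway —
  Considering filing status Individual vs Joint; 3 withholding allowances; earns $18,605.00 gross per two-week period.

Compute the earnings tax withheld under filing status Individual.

Earnings Tax (Individual): taxable = $18,605.00 − 3×$350.00 = $17,555.00
  $1,225.20 + 21.2% × ($17,555.00 − $8,400.00) = $1,225.20 + 21.2% × $9,155.00 = $3,166.06

$3,166.06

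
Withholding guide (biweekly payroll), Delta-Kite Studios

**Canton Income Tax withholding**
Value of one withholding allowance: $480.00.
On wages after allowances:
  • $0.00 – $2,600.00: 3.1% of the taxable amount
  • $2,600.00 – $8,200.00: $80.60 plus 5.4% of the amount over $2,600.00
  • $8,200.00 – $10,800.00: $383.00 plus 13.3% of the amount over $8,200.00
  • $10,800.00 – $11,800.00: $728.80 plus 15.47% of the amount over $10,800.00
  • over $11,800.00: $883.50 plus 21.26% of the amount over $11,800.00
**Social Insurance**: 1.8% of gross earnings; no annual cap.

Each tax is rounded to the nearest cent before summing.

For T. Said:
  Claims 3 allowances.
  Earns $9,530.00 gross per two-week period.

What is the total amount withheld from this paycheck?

$548.60

Canton Income Tax: taxable = $9,530.00 − 3×$480.00 = $8,090.00
  $80.60 + 5.4% × ($8,090.00 − $2,600.00) = $80.60 + 5.4% × $5,490.00 = $377.06
Social Insurance: 1.8% × $9,530.00 = $171.54
Total: $377.06 + $171.54 = $548.60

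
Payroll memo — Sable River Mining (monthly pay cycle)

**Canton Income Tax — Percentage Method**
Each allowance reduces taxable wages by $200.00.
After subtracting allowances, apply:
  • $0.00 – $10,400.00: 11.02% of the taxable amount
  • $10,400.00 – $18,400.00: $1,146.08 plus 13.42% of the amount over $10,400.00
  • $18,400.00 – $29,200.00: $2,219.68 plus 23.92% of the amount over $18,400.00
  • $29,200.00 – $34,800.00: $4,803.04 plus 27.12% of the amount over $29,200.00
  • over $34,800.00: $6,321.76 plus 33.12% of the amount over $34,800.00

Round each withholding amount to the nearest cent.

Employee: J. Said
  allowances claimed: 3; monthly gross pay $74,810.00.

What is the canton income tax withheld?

Canton Income Tax: taxable = $74,810.00 − 3×$200.00 = $74,210.00
  $6,321.76 + 33.12% × ($74,210.00 − $34,800.00) = $6,321.76 + 33.12% × $39,410.00 = $19,374.35

$19,374.35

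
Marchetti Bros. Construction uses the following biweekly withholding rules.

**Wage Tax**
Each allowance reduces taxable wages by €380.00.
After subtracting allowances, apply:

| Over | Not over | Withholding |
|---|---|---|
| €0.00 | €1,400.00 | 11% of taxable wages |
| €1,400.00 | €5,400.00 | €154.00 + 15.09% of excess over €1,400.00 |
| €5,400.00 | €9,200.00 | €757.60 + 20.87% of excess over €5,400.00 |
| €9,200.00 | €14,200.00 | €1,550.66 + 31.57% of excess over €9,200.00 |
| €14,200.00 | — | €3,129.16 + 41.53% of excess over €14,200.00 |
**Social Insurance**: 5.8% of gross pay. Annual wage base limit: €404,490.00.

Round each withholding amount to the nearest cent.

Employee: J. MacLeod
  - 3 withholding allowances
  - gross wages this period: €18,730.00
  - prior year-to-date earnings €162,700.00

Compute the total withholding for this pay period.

€5,623.37

Wage Tax: taxable = €18,730.00 − 3×€380.00 = €17,590.00
  €3,129.16 + 41.53% × (€17,590.00 − €14,200.00) = €3,129.16 + 41.53% × €3,390.00 = €4,537.03
Social Insurance: 5.8% × €18,730.00 = €1,086.34
Total: €4,537.03 + €1,086.34 = €5,623.37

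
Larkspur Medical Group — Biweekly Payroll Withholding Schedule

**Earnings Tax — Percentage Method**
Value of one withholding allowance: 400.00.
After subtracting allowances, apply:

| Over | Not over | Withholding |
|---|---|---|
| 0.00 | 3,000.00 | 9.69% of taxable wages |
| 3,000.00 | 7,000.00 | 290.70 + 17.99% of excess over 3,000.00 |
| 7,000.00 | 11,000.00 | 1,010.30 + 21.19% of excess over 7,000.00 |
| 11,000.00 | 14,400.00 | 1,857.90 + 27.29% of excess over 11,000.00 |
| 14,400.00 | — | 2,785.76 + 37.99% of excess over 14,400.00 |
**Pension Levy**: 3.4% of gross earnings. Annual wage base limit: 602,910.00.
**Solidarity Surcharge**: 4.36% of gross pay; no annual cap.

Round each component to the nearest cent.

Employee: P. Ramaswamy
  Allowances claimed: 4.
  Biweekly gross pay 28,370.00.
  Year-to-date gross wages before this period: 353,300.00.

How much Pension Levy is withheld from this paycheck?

Pension Levy: 3.4% × 28,370.00 = 964.58

964.58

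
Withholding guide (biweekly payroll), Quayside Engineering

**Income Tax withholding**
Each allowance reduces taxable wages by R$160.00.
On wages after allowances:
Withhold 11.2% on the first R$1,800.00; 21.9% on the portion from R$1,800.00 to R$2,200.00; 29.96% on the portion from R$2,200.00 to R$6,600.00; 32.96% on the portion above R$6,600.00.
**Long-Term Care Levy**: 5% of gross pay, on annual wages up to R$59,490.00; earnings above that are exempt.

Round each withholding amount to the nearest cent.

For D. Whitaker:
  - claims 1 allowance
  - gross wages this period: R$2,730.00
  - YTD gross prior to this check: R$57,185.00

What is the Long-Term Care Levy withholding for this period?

Long-Term Care Levy: cap R$59,490.00 − YTD R$57,185.00 = R$2,305.00 subject; 5% × R$2,305.00 = R$115.25

R$115.25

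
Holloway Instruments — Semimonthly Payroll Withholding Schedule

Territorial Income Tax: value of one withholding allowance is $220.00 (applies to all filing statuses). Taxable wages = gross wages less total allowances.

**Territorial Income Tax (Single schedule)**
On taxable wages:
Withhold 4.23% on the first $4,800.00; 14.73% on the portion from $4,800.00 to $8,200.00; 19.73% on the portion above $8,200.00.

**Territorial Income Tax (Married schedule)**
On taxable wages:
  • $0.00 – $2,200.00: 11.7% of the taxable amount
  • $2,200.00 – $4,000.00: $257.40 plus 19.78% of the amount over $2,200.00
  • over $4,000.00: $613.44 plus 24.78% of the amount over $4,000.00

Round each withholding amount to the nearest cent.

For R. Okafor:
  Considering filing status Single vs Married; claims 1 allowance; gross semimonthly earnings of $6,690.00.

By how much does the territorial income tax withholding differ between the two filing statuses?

Territorial Income Tax (Single): taxable = $6,690.00 − 1×$220.00 = $6,470.00
  $203.04 + 14.73% × ($6,470.00 − $4,800.00) = $203.04 + 14.73% × $1,670.00 = $449.03
Territorial Income Tax (Married): taxable = $6,690.00 − 1×$220.00 = $6,470.00
  $613.44 + 24.78% × ($6,470.00 − $4,000.00) = $613.44 + 24.78% × $2,470.00 = $1,225.51
Difference: |$449.03 − $1,225.51| = $776.48 (higher under Married)

$776.48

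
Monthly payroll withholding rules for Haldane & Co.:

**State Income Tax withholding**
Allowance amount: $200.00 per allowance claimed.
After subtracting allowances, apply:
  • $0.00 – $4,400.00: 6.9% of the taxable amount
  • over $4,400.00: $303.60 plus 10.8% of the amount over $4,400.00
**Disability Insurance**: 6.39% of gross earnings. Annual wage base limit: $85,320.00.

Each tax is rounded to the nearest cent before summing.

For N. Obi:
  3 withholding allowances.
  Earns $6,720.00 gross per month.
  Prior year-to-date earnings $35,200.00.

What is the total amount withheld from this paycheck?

State Income Tax: taxable = $6,720.00 − 3×$200.00 = $6,120.00
  $303.60 + 10.8% × ($6,120.00 − $4,400.00) = $303.60 + 10.8% × $1,720.00 = $489.36
Disability Insurance: 6.39% × $6,720.00 = $429.41
Total: $489.36 + $429.41 = $918.77

$918.77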